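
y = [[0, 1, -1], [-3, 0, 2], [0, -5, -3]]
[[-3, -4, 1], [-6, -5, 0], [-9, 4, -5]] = y@[[4, 3, 0], [0, -2, 1], [3, 2, 0]]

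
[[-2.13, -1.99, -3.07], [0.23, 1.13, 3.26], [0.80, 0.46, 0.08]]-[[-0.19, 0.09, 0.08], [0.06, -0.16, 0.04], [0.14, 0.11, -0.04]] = [[-1.94,-2.08,-3.15], [0.17,1.29,3.22], [0.66,0.35,0.12]]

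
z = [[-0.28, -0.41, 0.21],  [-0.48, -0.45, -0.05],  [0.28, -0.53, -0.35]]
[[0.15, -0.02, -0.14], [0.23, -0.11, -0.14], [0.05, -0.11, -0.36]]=z @[[-0.27,0.1,-0.19], [-0.21,0.11,0.51], [-0.04,0.23,0.09]]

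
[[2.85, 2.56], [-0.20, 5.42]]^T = [[2.85,-0.20], [2.56,5.42]]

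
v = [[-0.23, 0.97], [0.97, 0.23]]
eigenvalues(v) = [-1.0, 1.0]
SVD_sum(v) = [[-0.23, 0.00], [0.97, 0.00]] + [[0.00, 0.97], [0.00, 0.23]]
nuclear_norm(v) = 1.99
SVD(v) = [[-0.23, 0.97], [0.97, 0.23]] @ diag([0.9968951800465282, 0.9968951800465282]) @ [[1.0, 0.0], [0.00, 1.0]]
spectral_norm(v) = 1.00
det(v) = -0.99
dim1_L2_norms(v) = [1.0, 1.0]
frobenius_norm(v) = 1.41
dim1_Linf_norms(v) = [0.97, 0.97]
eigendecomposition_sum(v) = [[-0.61, 0.49], [0.48, -0.38]] + [[0.38, 0.49], [0.49, 0.61]]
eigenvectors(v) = [[-0.78, -0.62], [0.62, -0.78]]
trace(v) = 0.00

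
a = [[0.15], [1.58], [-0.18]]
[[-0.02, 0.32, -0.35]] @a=[[0.57]]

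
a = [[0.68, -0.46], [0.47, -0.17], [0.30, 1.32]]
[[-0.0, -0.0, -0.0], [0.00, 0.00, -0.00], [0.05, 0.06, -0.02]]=a @ [[0.02, 0.02, -0.01], [0.03, 0.04, -0.01]]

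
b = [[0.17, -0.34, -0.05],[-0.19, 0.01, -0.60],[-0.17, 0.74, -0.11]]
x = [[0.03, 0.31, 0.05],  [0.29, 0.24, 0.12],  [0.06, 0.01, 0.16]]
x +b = [[0.20, -0.03, 0.0], [0.10, 0.25, -0.48], [-0.11, 0.75, 0.05]]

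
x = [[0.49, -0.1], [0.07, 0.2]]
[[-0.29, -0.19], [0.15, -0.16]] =x @ [[-0.42, -0.52], [0.88, -0.63]]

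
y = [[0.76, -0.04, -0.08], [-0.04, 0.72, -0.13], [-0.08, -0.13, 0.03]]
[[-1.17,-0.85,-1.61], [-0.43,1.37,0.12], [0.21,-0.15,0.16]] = y @ [[-1.4, -1.28, -1.96], [-0.39, 1.44, 0.3], [1.55, -2.2, 1.36]]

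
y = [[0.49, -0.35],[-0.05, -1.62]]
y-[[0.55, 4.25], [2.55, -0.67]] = [[-0.06, -4.60],[-2.6, -0.95]]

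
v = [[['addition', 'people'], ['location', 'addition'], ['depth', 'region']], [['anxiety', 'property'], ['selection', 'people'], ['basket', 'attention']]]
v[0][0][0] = 'addition'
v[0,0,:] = ['addition', 'people']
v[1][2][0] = 'basket'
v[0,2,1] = 'region'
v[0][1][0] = 'location'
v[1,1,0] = 'selection'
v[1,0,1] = 'property'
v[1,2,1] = 'attention'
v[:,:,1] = [['people', 'addition', 'region'], ['property', 'people', 'attention']]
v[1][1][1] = 'people'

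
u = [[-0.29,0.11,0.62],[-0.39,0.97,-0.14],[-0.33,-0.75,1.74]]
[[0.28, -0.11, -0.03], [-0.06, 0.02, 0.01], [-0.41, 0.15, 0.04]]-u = [[0.57, -0.22, -0.65],[0.33, -0.95, 0.15],[-0.08, 0.90, -1.7]]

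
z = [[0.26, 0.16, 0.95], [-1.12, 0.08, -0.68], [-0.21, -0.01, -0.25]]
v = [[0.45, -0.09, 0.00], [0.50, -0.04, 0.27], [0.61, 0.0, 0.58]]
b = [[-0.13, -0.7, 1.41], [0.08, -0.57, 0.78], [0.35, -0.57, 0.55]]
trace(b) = -0.15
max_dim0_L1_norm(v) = 1.56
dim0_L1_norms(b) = [0.56, 1.84, 2.74]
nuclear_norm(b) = 2.49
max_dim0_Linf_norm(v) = 0.61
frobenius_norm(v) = 1.12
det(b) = 0.04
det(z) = -0.00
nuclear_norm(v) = 1.38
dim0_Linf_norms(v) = [0.61, 0.09, 0.58]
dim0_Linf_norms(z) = [1.12, 0.16, 0.95]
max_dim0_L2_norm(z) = 1.19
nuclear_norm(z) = 2.18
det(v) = 0.00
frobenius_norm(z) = 1.68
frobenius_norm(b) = 2.05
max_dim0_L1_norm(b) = 2.74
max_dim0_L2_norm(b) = 1.7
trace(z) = 0.09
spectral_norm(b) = 1.99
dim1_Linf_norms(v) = [0.45, 0.5, 0.61]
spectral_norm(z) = 1.57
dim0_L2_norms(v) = [0.91, 0.1, 0.64]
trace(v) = 0.99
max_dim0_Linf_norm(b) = 1.41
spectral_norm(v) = 1.07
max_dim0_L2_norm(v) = 0.91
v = b @ z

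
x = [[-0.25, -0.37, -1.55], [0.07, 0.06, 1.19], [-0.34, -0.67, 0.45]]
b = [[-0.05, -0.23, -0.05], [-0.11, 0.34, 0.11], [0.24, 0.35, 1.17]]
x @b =[[-0.32, -0.61, -1.84], [0.28, 0.42, 1.4], [0.2, 0.01, 0.47]]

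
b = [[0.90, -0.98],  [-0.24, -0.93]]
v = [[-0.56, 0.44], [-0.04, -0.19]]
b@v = [[-0.46,0.58], [0.17,0.07]]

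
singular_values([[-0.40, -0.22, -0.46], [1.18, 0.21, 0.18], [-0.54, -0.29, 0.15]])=[1.43, 0.45, 0.2]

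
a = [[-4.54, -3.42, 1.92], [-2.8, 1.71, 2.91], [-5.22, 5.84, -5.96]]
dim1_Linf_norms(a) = [4.54, 2.91, 5.96]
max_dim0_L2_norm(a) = 7.46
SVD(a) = [[0.11, -0.87, -0.48], [-0.07, -0.49, 0.87], [-0.99, -0.06, -0.12]] @ diag([9.912563439321394, 6.513236775171272, 3.3795018526382434]) @ [[0.49, -0.63, 0.60], [0.86, 0.28, -0.42], [0.10, 0.72, 0.68]]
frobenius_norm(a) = 12.33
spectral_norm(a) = 9.91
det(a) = 218.19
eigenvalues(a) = [(4.37+0j), (-6.58+2.59j), (-6.58-2.59j)]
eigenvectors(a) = [[-0.19+0.00j, (0.14+0.64j), (0.14-0.64j)],[0.81+0.00j, (0.2+0.28j), 0.20-0.28j],[0.55+0.00j, -0.67+0.00j, -0.67-0.00j]]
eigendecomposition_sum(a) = [[(0.36+0j), -0.83+0.00j, -0.17+0.00j],  [(-1.52+0j), 3.52+0.00j, 0.71+0.00j],  [-1.04+0.00j, (2.41+0j), (0.49+0j)]] + [[-2.45+2.63j,-1.29-1.45j,(1.04+3.02j)], [(-0.64+1.74j),-0.90-0.43j,1.10+1.23j], [(-2.09-3j),1.71-0.98j,(-3.22+0.39j)]] + [[-2.45-2.63j, -1.29+1.45j, (1.04-3.02j)], [(-0.64-1.74j), (-0.9+0.43j), (1.1-1.23j)], [-2.09+3.00j, 1.71+0.98j, (-3.22-0.39j)]]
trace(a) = -8.79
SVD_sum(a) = [[0.53, -0.68, 0.64], [-0.36, 0.47, -0.44], [-4.85, 6.23, -5.85]] + [[-4.9, -1.58, 2.39], [-2.74, -0.88, 1.33], [-0.33, -0.11, 0.16]] + [[-0.16, -1.17, -1.11], [0.30, 2.12, 2.01], [-0.04, -0.29, -0.27]]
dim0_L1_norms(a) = [12.56, 10.97, 10.79]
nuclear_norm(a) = 19.81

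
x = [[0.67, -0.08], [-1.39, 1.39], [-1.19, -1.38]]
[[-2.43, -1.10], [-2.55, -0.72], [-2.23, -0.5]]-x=[[-3.10, -1.02],  [-1.16, -2.11],  [-1.04, 0.88]]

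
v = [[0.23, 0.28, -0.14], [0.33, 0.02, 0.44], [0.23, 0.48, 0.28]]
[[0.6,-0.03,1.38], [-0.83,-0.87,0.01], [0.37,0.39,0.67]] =v @ [[-0.66,-2.74,3.02], [1.95,2.14,1.29], [-1.49,-0.01,-2.29]]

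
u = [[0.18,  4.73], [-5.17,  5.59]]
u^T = [[0.18, -5.17], [4.73, 5.59]]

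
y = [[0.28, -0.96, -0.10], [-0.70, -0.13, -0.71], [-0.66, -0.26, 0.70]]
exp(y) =[[1.69, -1.17, 0.31], [-0.53, 1.26, -1.05], [-1.08, 0.05, 2.11]]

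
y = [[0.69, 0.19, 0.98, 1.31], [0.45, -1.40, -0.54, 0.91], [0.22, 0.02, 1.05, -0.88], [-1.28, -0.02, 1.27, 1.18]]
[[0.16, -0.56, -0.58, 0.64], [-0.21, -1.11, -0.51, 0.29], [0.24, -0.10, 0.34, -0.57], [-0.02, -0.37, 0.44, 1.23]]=y@[[0.11, -0.19, -0.47, -0.34],[0.09, 0.68, -0.05, 0.07],[0.15, -0.26, 0.16, 0.05],[-0.06, -0.23, -0.31, 0.62]]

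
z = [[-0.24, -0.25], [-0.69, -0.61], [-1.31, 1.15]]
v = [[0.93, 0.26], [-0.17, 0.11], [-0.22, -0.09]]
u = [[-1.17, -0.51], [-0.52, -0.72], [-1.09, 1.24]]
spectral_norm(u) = 1.74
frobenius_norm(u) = 2.27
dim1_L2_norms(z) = [0.35, 0.92, 1.74]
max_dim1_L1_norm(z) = 2.46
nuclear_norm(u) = 3.19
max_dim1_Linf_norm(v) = 0.93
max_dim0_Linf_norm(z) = 1.31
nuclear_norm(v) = 1.16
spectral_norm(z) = 1.75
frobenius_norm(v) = 1.01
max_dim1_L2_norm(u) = 1.65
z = u + v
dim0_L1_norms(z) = [2.24, 2.01]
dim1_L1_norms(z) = [0.49, 1.3, 2.46]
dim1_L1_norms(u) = [1.68, 1.24, 2.33]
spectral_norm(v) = 1.00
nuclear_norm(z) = 2.72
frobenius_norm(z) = 2.00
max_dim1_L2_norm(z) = 1.74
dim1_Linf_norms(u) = [1.17, 0.72, 1.24]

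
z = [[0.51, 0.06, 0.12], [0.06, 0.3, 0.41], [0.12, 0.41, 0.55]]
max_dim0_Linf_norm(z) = 0.55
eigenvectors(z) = [[0.32,0.95,-0.05], [0.56,-0.23,-0.8], [0.77,-0.23,0.6]]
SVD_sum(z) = [[0.09, 0.16, 0.22],[0.16, 0.28, 0.38],[0.22, 0.38, 0.53]] + [[0.42, -0.1, -0.1], [-0.10, 0.02, 0.02], [-0.1, 0.02, 0.02]] + [[-0.0, -0.0, 0.0], [-0.0, -0.0, 0.00], [0.00, 0.0, -0.00]]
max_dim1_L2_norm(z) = 0.7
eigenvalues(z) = [0.9, 0.47, -0.0]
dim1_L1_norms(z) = [0.69, 0.77, 1.08]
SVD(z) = [[-0.32, 0.95, -0.05], [-0.56, -0.23, -0.80], [-0.77, -0.23, 0.6]] @ diag([0.8986320871474445, 0.466088073259508, 0.004720160406952425]) @ [[-0.32, -0.56, -0.77], [0.95, -0.23, -0.23], [0.05, 0.8, -0.60]]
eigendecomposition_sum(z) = [[0.09, 0.16, 0.22], [0.16, 0.28, 0.38], [0.22, 0.38, 0.53]] + [[0.42, -0.1, -0.10],  [-0.10, 0.02, 0.02],  [-0.1, 0.02, 0.02]] + [[-0.00,-0.00,0.00], [-0.0,-0.0,0.00], [0.0,0.0,-0.0]]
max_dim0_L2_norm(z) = 0.7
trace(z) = 1.36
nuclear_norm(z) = 1.37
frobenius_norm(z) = 1.01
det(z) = -0.00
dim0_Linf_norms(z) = [0.51, 0.41, 0.55]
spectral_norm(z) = 0.90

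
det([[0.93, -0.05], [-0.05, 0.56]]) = 0.518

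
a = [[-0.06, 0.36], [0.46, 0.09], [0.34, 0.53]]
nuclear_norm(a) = 1.17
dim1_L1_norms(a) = [0.42, 0.55, 0.87]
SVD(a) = [[0.32,-0.66], [0.47,0.73], [0.82,-0.16]] @ diag([0.7612235866628317, 0.4122361593894624]) @ [[0.63, 0.78],[0.78, -0.63]]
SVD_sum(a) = [[0.15, 0.19], [0.22, 0.28], [0.39, 0.49]] + [[-0.21, 0.17], [0.24, -0.19], [-0.05, 0.04]]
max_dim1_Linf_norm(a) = 0.53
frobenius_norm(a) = 0.87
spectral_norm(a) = 0.76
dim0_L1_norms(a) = [0.86, 0.98]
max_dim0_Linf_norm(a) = 0.53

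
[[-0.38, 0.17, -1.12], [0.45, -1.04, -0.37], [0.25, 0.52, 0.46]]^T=[[-0.38, 0.45, 0.25],[0.17, -1.04, 0.52],[-1.12, -0.37, 0.46]]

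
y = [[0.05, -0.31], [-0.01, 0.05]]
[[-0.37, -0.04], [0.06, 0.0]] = y @ [[-0.23, 1.07], [1.16, 0.29]]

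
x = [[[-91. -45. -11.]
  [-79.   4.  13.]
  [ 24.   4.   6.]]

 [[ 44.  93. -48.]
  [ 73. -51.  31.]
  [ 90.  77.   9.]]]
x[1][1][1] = -51.0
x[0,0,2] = -11.0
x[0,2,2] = 6.0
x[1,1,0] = 73.0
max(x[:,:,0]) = 90.0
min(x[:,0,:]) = -91.0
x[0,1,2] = 13.0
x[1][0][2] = -48.0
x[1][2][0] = 90.0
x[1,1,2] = 31.0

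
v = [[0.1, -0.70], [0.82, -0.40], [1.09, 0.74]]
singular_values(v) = [1.44, 1.0]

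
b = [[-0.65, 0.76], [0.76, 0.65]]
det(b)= -1.000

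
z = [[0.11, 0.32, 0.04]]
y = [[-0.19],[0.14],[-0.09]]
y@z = [[-0.02, -0.06, -0.01], [0.02, 0.04, 0.01], [-0.01, -0.03, -0.0]]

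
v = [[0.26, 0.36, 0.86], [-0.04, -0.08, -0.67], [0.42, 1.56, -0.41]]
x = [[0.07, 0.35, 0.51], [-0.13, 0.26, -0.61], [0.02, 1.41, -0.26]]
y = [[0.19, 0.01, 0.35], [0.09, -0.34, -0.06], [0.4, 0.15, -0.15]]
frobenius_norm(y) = 0.70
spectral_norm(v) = 1.68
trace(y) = -0.30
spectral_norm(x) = 1.50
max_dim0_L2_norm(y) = 0.45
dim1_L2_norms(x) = [0.62, 0.68, 1.43]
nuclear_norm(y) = 1.21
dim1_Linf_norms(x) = [0.51, 0.61, 1.41]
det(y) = 0.06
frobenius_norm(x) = 1.70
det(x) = -0.06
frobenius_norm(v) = 2.04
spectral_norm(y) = 0.47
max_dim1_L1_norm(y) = 0.7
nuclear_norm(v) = 2.91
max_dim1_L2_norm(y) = 0.45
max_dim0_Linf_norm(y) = 0.4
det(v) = 0.15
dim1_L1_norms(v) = [1.48, 0.79, 2.39]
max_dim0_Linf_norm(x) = 1.41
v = y + x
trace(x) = 0.07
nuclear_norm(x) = 2.35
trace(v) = -0.23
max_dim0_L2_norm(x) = 1.48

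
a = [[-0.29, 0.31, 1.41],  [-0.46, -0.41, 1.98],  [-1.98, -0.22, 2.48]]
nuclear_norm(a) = 5.32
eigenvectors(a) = [[-0.37+0.39j, (-0.37-0.39j), (0.33+0j)], [(-0.47+0.27j), (-0.47-0.27j), (-0.93+0j)], [-0.64+0.00j, (-0.64-0j), 0.14+0.00j]]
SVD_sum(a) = [[-0.65, -0.09, 1.18], [-0.95, -0.14, 1.73], [-1.51, -0.22, 2.74]] + [[0.39, 0.02, 0.22],[0.47, 0.02, 0.26],[-0.47, -0.02, -0.26]] + [[-0.03, 0.39, 0.02], [0.02, -0.30, -0.01], [-0.00, 0.02, 0.0]]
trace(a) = 1.78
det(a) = -1.70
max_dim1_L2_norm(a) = 3.18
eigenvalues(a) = [(1.17+1.3j), (1.17-1.3j), (-0.56+0j)]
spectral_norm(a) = 3.95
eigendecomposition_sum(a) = [[(-0.09+1.04j),0.08+0.24j,0.73-0.76j],[-0.38+0.98j,(0.01+0.26j),(0.92-0.53j)],[(-0.97+0.77j),-0.14+0.27j,1.25+0.00j]] + [[-0.09-1.04j, 0.08-0.24j, 0.73+0.76j], [(-0.38-0.98j), (0.01-0.26j), 0.92+0.53j], [(-0.97-0.77j), -0.14-0.27j, 1.25-0.00j]] + [[(-0.1+0j), 0.15+0.00j, (-0.05-0j)], [(0.3-0j), -0.43-0.00j, (0.14+0j)], [(-0.05+0j), (0.07+0j), (-0.02-0j)]]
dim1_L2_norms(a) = [1.47, 2.07, 3.18]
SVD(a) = [[-0.34, -0.5, -0.79], [-0.5, -0.62, 0.61], [-0.79, 0.61, -0.04]] @ diag([3.9462844980538367, 0.8814634892788467, 0.48729947413099256]) @ [[0.48,0.07,-0.87], [-0.87,-0.04,-0.49], [0.07,-1.0,-0.04]]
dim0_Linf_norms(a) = [1.98, 0.41, 2.48]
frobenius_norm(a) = 4.07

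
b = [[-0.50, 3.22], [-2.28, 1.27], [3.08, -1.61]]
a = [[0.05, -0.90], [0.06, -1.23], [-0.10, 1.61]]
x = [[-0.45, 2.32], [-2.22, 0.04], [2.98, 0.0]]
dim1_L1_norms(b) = [3.72, 3.55, 4.69]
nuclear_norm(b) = 7.22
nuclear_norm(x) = 6.05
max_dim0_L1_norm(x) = 5.65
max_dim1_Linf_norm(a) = 1.61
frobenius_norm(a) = 2.22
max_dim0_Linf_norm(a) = 1.61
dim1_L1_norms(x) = [2.77, 2.26, 2.98]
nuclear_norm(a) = 2.23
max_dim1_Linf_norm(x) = 2.98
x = b + a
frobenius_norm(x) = 4.40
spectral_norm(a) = 2.22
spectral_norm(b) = 4.92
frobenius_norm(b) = 5.43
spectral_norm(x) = 3.76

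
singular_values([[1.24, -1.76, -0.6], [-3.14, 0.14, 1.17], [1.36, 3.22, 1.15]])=[3.96, 3.73, 0.51]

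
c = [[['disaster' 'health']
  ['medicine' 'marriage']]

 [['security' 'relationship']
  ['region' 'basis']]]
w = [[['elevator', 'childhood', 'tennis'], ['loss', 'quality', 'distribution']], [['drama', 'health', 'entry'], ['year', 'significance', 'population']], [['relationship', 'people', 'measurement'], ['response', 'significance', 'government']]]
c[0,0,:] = ['disaster', 'health']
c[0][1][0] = 'medicine'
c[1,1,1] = 'basis'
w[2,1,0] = 'response'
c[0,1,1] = 'marriage'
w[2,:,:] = [['relationship', 'people', 'measurement'], ['response', 'significance', 'government']]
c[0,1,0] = 'medicine'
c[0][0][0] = 'disaster'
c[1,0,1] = 'relationship'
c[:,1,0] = ['medicine', 'region']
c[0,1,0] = 'medicine'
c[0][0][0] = 'disaster'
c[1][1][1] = 'basis'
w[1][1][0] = 'year'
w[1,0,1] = 'health'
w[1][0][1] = 'health'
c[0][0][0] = 'disaster'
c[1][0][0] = 'security'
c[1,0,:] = ['security', 'relationship']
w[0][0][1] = 'childhood'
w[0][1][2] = 'distribution'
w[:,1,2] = ['distribution', 'population', 'government']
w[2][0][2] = 'measurement'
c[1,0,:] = ['security', 'relationship']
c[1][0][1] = 'relationship'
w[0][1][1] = 'quality'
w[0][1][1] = 'quality'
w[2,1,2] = 'government'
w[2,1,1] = 'significance'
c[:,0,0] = ['disaster', 'security']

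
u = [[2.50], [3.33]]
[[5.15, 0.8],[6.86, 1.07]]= u@[[2.06,  0.32]]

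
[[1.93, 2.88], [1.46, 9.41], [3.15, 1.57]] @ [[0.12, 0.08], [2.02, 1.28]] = [[6.05,3.84], [19.18,12.16], [3.55,2.26]]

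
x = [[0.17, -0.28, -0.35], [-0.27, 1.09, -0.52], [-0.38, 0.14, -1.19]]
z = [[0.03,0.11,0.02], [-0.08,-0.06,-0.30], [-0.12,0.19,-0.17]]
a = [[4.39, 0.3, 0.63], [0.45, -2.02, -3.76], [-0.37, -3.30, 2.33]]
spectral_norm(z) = 0.37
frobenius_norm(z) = 0.44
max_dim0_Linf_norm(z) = 0.3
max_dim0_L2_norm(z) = 0.35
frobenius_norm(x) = 1.83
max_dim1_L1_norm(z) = 0.48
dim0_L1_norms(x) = [0.82, 1.51, 2.06]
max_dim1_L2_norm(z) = 0.32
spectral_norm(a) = 4.50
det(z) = 0.00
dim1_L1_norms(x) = [0.8, 1.88, 1.71]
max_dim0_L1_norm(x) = 2.06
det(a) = -76.44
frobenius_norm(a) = 7.39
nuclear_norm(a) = 12.77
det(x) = -0.31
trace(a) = 4.70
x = z @ a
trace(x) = 0.07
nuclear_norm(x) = 2.70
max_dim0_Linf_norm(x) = 1.19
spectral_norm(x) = 1.56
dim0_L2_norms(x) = [0.5, 1.13, 1.34]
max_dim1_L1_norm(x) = 1.88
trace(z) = -0.20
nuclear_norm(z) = 0.65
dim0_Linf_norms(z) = [0.12, 0.19, 0.3]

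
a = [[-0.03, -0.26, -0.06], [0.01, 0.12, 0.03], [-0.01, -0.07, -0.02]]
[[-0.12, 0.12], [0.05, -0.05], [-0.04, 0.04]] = a @ [[0.97, -0.63], [0.05, -0.31], [1.24, -0.37]]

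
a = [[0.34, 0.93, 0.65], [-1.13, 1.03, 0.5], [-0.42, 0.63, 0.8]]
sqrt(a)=[[0.8, 0.44, 0.30], [-0.58, 1.08, 0.35], [-0.13, 0.36, 0.84]]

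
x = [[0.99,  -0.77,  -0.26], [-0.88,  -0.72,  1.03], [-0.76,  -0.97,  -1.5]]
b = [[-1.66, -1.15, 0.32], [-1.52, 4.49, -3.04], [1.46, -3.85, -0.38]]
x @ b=[[-0.85, -3.59, 2.76], [4.06, -6.19, 1.52], [0.55, 2.29, 3.28]]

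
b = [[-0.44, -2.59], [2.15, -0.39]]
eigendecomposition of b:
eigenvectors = [[0.74+0.00j,  (0.74-0j)], [-0.01-0.67j,  (-0.01+0.67j)]]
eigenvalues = [(-0.42+2.36j), (-0.42-2.36j)]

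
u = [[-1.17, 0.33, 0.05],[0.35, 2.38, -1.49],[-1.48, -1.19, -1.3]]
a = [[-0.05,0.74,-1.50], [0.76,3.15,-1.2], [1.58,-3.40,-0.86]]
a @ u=[[2.54, 3.53, 0.84], [1.99, 9.18, -3.10], [-1.77, -6.55, 6.26]]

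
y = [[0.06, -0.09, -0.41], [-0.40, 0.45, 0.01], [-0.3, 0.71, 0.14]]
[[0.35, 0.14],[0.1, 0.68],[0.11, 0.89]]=y@ [[0.21,-0.32], [0.42,1.24], [-0.91,-0.65]]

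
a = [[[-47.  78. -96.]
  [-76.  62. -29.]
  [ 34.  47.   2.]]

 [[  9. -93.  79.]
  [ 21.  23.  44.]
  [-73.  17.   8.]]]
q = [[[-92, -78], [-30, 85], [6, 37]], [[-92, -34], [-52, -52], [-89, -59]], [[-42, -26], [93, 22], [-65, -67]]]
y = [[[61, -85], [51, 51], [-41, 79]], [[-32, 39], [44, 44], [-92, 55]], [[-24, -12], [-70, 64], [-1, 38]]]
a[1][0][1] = -93.0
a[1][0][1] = -93.0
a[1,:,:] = [[9.0, -93.0, 79.0], [21.0, 23.0, 44.0], [-73.0, 17.0, 8.0]]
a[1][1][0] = 21.0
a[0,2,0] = 34.0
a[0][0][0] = -47.0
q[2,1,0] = 93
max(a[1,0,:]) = 79.0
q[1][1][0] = -52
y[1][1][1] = 44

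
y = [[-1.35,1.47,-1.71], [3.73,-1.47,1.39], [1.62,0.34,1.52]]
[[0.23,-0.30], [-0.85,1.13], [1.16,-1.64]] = y@[[-0.16, 0.21],[0.87, -1.21],[0.74, -1.03]]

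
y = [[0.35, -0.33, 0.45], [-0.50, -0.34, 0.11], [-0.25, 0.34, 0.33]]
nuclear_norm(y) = 1.80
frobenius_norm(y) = 1.05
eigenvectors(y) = [[(-0.41+0j), (-0.04-0.63j), -0.04+0.63j],[-0.89+0.00j, (0.25+0.28j), (0.25-0.28j)],[(0.21+0j), (0.68+0j), 0.68-0.00j]]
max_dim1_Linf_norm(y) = 0.5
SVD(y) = [[-0.87, -0.42, 0.24], [0.34, -0.88, -0.32], [0.35, -0.2, 0.92]] @ diag([0.6778372531920056, 0.6177993789350321, 0.5074057405790814]) @ [[-0.83, 0.43, -0.36],[0.56, 0.60, -0.57],[0.03, 0.67, 0.74]]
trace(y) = 0.34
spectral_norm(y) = 0.68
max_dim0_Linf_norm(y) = 0.5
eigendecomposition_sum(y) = [[(-0.09+0j), (-0.22-0j), (0.07+0j)], [-0.20+0.00j, -0.47-0.00j, (0.15+0j)], [0.05-0.00j, 0.11+0.00j, (-0.04-0j)]] + [[0.22+0.12j, -0.06-0.10j, (0.19-0.18j)], [-0.15+0.02j, (0.06+0.03j), (-0.02+0.15j)], [-0.15+0.23j, 0.11-0.05j, 0.18+0.22j]] + [[0.22-0.12j, (-0.06+0.1j), 0.19+0.18j], [(-0.15-0.02j), (0.06-0.03j), -0.02-0.15j], [-0.15-0.23j, (0.11+0.05j), (0.18-0.22j)]]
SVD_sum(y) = [[0.49, -0.26, 0.21], [-0.19, 0.1, -0.08], [-0.20, 0.10, -0.08]] + [[-0.15, -0.16, 0.15],[-0.31, -0.33, 0.31],[-0.07, -0.07, 0.07]] + [[0.0, 0.08, 0.09],[-0.01, -0.11, -0.12],[0.01, 0.31, 0.34]]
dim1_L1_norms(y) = [1.13, 0.95, 0.92]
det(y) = -0.21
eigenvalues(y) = [(-0.6+0j), (0.47+0.37j), (0.47-0.37j)]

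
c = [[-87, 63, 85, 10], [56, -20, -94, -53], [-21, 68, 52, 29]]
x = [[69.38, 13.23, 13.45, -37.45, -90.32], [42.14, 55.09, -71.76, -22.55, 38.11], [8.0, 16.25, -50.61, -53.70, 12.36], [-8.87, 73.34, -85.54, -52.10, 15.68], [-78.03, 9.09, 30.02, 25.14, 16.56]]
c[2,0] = -21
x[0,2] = 13.45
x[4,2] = 30.02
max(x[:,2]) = 30.02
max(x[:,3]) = 25.14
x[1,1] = 55.09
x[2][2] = -50.61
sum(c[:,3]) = -14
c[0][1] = 63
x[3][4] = 15.68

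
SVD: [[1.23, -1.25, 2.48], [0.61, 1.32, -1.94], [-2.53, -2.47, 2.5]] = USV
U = [[0.41, 0.86, 0.31], [-0.46, -0.1, 0.88], [0.79, -0.5, 0.35]]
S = [5.25, 2.51, 0.12]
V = [[-0.34, -0.58, 0.74],[0.90, 0.01, 0.43],[0.26, -0.81, -0.52]]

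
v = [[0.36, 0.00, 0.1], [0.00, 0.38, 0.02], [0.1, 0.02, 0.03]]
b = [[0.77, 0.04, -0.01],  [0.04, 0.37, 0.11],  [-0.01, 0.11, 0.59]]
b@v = [[0.28, 0.02, 0.08], [0.03, 0.14, 0.01], [0.06, 0.05, 0.02]]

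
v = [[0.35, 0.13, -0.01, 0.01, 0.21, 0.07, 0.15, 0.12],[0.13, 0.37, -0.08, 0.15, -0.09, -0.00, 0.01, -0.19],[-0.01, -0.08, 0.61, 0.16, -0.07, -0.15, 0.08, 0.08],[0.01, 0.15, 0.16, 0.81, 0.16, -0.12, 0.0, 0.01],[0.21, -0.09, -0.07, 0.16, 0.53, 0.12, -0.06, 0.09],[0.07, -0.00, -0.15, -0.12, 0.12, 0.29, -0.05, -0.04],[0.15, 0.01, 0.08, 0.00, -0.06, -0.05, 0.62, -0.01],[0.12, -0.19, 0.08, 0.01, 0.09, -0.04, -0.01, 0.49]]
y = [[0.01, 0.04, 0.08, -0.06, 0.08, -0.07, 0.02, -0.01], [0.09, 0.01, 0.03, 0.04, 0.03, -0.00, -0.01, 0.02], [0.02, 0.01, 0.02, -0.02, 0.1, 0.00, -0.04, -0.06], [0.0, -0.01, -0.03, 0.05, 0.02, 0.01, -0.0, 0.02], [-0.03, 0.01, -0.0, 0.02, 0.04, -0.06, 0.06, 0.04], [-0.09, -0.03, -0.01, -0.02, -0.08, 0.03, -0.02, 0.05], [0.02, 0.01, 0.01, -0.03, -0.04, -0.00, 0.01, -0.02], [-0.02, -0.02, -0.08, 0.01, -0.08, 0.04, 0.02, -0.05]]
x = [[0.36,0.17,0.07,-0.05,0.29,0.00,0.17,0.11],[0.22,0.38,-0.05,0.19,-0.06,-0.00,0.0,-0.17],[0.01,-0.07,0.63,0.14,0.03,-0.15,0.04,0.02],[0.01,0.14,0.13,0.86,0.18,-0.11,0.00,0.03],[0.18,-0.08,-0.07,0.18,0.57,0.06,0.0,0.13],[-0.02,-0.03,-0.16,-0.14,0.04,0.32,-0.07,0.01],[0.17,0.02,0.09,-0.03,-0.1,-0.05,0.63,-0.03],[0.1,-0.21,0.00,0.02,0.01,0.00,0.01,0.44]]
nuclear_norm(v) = 4.07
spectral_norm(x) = 1.05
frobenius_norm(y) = 0.33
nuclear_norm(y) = 0.69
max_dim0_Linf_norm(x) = 0.86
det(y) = -0.00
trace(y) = 0.12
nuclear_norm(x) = 4.32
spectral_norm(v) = 0.99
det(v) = 0.00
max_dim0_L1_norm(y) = 0.47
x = v + y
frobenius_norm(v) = 1.70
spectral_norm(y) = 0.24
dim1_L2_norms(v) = [0.47, 0.48, 0.67, 0.86, 0.62, 0.38, 0.65, 0.55]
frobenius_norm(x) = 1.76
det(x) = -0.00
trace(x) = 4.19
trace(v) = 4.07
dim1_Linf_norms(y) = [0.08, 0.09, 0.1, 0.05, 0.06, 0.09, 0.04, 0.08]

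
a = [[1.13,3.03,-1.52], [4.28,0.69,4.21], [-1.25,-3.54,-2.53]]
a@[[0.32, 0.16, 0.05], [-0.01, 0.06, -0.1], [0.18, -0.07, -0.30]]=[[0.06,0.47,0.21],[2.12,0.43,-1.12],[-0.82,-0.24,1.05]]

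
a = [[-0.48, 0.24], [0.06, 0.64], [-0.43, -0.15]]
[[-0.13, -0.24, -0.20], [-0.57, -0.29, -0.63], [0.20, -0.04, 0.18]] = a@ [[-0.17, 0.27, -0.08], [-0.87, -0.48, -0.98]]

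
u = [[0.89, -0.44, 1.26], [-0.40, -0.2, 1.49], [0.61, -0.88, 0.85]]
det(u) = 1.063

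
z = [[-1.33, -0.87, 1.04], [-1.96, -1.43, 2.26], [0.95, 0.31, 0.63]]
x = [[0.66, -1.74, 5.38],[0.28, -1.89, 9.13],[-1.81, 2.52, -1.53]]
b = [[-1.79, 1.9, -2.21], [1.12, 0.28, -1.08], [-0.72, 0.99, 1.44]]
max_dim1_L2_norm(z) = 3.32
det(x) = 0.12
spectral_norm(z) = 3.82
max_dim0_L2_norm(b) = 2.85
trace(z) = -2.13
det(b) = -7.12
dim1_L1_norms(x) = [7.78, 11.3, 5.86]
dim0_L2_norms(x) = [1.95, 3.6, 10.71]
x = z @ b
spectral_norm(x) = 11.13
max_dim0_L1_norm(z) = 4.24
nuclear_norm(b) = 6.62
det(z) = -0.03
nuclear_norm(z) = 5.00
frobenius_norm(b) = 4.22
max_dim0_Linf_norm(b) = 2.21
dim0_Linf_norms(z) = [1.96, 1.43, 2.26]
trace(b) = -0.07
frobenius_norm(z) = 4.00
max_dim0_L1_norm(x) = 16.04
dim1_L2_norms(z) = [1.9, 3.32, 1.18]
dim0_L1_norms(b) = [3.63, 3.17, 4.73]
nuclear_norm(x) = 13.86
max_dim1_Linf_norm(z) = 2.26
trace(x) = -2.76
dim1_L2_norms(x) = [5.69, 9.33, 3.46]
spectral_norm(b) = 3.43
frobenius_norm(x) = 11.46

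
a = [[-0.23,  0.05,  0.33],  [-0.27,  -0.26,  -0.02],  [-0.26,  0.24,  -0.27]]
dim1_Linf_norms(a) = [0.33, 0.27, 0.27]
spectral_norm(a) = 0.45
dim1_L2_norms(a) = [0.41, 0.38, 0.45]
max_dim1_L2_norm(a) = 0.45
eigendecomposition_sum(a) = [[(-0.08+0.14j), (0.11-0.03j), (0.1+0.11j)], [-0.08-0.09j, -0.00+0.08j, -0.11+0.05j], [(-0.16-0.05j), (0.05+0.09j), -0.09+0.13j]] + [[(-0.08-0.14j), (0.11+0.03j), 0.10-0.11j], [-0.08+0.09j, -0.00-0.08j, (-0.11-0.05j)], [-0.16+0.05j, (0.05-0.09j), -0.09-0.13j]] + [[(-0.06+0j),(-0.16+0j),0.12+0.00j], [-0.10+0.00j,-0.26+0.00j,0.19+0.00j], [0.05-0.00j,(0.13-0j),-0.10-0.00j]]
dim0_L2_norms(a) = [0.44, 0.36, 0.43]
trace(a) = -0.76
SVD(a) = [[-0.52, 0.61, -0.60], [-0.17, 0.62, 0.77], [0.84, 0.5, -0.22]] @ diag([0.45401062661396924, 0.4397092657863081, 0.32222680289395095]) @ [[-0.12, 0.48, -0.87], [-0.99, -0.02, 0.12], [-0.04, -0.88, -0.48]]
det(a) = -0.06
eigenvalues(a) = [(-0.17+0.35j), (-0.17-0.35j), (-0.42+0j)]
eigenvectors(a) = [[(-0.63+0j), (-0.63-0j), -0.49+0.00j], [(0.15-0.45j), 0.15+0.45j, -0.78+0.00j], [-0.14-0.60j, (-0.14+0.6j), 0.40+0.00j]]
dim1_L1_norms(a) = [0.61, 0.55, 0.77]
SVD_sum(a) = [[0.03, -0.11, 0.20], [0.01, -0.04, 0.07], [-0.05, 0.18, -0.33]] + [[-0.27, -0.01, 0.03], [-0.27, -0.01, 0.03], [-0.22, -0.01, 0.03]] + [[0.01, 0.17, 0.09], [-0.01, -0.22, -0.12], [0.00, 0.06, 0.03]]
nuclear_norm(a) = 1.22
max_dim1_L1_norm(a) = 0.77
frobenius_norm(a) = 0.71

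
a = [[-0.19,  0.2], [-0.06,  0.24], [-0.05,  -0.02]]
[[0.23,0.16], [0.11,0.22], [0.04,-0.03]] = a @ [[-0.98, 0.2],[0.20, 0.98]]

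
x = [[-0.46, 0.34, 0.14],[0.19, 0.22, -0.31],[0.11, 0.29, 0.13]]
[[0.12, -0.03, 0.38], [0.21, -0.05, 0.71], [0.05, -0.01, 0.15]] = x @ [[-0.1,0.02,-0.32], [0.40,-0.09,1.32], [-0.46,0.1,-1.54]]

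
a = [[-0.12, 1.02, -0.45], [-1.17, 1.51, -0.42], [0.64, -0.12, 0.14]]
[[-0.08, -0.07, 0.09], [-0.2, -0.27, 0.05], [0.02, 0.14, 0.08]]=a @ [[0.04, 0.19, 0.12],[-0.15, -0.0, 0.17],[-0.18, 0.11, 0.15]]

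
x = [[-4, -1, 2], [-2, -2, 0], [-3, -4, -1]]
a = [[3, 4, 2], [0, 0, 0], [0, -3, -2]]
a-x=[[7, 5, 0], [2, 2, 0], [3, 1, -1]]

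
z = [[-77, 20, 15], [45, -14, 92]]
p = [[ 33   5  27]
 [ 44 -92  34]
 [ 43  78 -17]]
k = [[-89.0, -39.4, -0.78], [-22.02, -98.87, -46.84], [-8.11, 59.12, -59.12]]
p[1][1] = -92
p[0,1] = 5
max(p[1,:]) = 44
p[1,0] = 44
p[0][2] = 27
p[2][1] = 78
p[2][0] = 43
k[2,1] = 59.12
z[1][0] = 45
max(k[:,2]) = -0.78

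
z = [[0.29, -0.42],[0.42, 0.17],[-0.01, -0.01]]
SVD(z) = [[-0.86,  0.51], [-0.51,  -0.86], [0.01,  0.03]] @ diag([0.5388642184895993, 0.4190767877508767]) @ [[-0.86,0.51], [-0.51,-0.86]]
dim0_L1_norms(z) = [0.72, 0.6]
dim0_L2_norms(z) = [0.51, 0.45]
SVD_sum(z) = [[0.4,-0.24], [0.24,-0.14], [-0.0,0.0]] + [[-0.11,-0.18], [0.18,0.31], [-0.01,-0.01]]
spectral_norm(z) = 0.54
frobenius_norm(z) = 0.68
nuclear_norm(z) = 0.96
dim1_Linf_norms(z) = [0.42, 0.42, 0.01]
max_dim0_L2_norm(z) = 0.51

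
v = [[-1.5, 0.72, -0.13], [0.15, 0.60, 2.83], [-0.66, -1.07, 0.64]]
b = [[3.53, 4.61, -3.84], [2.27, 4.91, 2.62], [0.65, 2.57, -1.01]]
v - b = [[-5.03, -3.89, 3.71], [-2.12, -4.31, 0.21], [-1.31, -3.64, 1.65]]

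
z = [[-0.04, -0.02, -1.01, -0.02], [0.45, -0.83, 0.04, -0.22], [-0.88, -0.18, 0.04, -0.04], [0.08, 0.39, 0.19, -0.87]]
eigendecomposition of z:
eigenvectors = [[(-0.7+0j), (0.41+0j), (-0.19+0.02j), (-0.19-0.02j)], [-0.16+0.00j, -0.34+0.00j, 0.11+0.64j, (0.11-0.64j)], [0.70+0.00j, (0.35+0j), (-0.17+0.08j), (-0.17-0.08j)], [0.01+0.00j, (0.77+0j), (0.71+0j), (0.71-0j)]]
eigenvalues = [(0.96+0j), (-0.91+0j), (-0.87+0.38j), (-0.87-0.38j)]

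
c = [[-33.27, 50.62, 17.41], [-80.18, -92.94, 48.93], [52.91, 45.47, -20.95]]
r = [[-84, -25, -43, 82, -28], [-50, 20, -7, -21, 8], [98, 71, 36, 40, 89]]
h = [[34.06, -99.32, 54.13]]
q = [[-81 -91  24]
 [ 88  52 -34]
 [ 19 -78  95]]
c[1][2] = 48.93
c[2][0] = 52.91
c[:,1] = [50.62, -92.94, 45.47]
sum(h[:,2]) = 54.13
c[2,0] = 52.91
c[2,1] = 45.47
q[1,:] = [88, 52, -34]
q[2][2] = 95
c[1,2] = 48.93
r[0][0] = -84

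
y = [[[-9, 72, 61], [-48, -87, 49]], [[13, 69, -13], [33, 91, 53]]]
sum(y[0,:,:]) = 38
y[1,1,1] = 91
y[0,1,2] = 49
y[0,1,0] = -48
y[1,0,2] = -13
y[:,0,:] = [[-9, 72, 61], [13, 69, -13]]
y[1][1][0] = 33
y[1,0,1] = 69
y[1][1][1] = 91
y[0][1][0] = -48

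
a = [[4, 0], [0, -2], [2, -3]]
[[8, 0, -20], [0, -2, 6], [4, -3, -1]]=a @[[2, 0, -5], [0, 1, -3]]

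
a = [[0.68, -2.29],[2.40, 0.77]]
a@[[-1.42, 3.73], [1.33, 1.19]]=[[-4.01, -0.19], [-2.38, 9.87]]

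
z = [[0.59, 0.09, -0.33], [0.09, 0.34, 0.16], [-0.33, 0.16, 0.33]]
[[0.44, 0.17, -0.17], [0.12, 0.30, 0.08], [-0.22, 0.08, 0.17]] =z @[[0.69, 0.19, -0.06], [0.19, 0.81, 0.04], [-0.06, 0.04, 0.43]]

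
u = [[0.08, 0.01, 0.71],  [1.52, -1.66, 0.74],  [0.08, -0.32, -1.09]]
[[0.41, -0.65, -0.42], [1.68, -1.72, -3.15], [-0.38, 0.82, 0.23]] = u @[[-0.22,-0.21,-1.32], [-0.94,0.44,0.49], [0.61,-0.90,-0.45]]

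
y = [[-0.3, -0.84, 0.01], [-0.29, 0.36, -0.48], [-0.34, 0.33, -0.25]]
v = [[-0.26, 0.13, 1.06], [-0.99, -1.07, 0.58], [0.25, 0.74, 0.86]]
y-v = [[-0.04, -0.97, -1.05], [0.70, 1.43, -1.06], [-0.59, -0.41, -1.11]]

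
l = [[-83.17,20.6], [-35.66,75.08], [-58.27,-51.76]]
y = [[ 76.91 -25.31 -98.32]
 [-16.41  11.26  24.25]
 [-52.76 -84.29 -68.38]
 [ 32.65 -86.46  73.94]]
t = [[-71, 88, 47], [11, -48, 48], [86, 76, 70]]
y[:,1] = [-25.31, 11.26, -84.29, -86.46]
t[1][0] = 11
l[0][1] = 20.6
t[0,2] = 47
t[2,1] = 76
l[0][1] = 20.6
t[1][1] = -48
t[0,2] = 47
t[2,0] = 86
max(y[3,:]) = 73.94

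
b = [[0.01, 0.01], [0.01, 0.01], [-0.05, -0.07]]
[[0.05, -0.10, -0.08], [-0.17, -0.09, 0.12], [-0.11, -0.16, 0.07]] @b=[[0.0, 0.01], [-0.01, -0.01], [-0.01, -0.01]]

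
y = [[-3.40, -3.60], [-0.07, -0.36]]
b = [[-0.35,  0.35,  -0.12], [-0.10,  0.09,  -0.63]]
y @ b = [[1.55, -1.51, 2.68], [0.06, -0.06, 0.24]]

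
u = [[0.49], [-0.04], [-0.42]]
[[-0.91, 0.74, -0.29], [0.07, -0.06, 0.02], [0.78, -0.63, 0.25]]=u @ [[-1.86, 1.51, -0.59]]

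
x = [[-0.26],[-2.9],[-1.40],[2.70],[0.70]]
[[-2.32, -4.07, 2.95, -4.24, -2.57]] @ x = [[-4.97]]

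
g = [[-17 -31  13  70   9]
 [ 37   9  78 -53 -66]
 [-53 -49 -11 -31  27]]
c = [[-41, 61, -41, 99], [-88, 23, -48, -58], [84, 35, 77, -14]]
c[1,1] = 23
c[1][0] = -88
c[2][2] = 77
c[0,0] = -41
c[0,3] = 99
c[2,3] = -14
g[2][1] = -49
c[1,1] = 23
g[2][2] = -11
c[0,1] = 61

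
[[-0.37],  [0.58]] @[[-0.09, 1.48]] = [[0.03, -0.55], [-0.05, 0.86]]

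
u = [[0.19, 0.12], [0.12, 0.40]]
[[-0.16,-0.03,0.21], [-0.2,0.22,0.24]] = u@[[-0.62,-0.64,0.9], [-0.31,0.75,0.32]]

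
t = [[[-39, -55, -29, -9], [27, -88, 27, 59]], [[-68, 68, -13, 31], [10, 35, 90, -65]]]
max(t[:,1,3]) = 59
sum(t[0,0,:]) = -132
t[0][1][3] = 59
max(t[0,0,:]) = -9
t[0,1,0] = 27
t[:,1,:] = [[27, -88, 27, 59], [10, 35, 90, -65]]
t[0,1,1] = -88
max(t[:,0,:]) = 68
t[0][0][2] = -29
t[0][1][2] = 27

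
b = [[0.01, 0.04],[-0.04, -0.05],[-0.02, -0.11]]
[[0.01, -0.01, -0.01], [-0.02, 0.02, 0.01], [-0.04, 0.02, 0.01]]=b @ [[-0.08, -0.25, -0.31],[0.37, -0.15, -0.05]]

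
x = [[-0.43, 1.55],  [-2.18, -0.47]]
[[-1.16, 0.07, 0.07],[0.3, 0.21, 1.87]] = x @ [[0.02,-0.1,-0.82], [-0.74,0.02,-0.18]]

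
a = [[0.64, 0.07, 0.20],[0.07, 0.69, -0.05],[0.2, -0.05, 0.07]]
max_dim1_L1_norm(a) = 0.91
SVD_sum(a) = [[0.38,0.37,0.09], [0.37,0.35,0.08], [0.09,0.08,0.02]] + [[0.26, -0.3, 0.11], [-0.30, 0.34, -0.13], [0.11, -0.13, 0.05]] + [[-0.0, 0.00, 0.0], [0.00, -0.00, -0.0], [0.00, -0.00, -0.0]]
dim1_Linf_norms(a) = [0.64, 0.69, 0.2]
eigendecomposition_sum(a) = [[-0.0, 0.0, 0.0],[0.00, -0.00, -0.00],[0.00, -0.0, -0.0]] + [[0.38, 0.37, 0.09], [0.37, 0.35, 0.08], [0.09, 0.08, 0.02]] + [[0.26, -0.3, 0.11], [-0.3, 0.34, -0.13], [0.11, -0.13, 0.05]]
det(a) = -0.00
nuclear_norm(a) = 1.40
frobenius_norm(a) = 0.99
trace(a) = 1.40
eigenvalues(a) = [-0.0, 0.75, 0.65]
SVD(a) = [[-0.71, 0.63, -0.31],[-0.68, -0.72, 0.10],[-0.16, 0.28, 0.95]] @ diag([0.751563093694384, 0.6485005105248799, 6.360421926389903e-05]) @ [[-0.71, -0.68, -0.16],[0.63, -0.72, 0.28],[0.31, -0.10, -0.95]]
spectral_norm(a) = 0.75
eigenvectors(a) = [[0.31, -0.71, 0.63], [-0.1, -0.68, -0.72], [-0.95, -0.16, 0.28]]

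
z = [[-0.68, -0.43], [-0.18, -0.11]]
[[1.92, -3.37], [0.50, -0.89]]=z@ [[-2.24,3.93], [-0.92,1.62]]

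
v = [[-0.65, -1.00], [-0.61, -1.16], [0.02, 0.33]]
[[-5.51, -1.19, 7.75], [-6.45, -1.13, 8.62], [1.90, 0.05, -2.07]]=v @ [[-0.42,1.75,-2.52], [5.78,0.05,-6.11]]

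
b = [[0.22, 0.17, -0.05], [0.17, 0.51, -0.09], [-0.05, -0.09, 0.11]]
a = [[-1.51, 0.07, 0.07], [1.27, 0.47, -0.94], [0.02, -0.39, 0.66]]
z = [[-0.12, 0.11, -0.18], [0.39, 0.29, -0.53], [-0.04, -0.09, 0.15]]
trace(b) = 0.84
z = b @ a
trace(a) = -0.38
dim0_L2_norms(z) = [0.41, 0.32, 0.58]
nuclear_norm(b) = 0.84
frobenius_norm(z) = 0.78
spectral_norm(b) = 0.61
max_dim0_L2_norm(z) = 0.58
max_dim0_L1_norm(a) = 2.8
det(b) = 0.01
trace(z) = 0.32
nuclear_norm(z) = 0.97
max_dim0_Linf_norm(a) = 1.51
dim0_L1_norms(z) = [0.55, 0.49, 0.86]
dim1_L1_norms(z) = [0.41, 1.21, 0.28]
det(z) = 0.00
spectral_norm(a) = 2.13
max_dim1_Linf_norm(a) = 1.51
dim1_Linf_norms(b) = [0.22, 0.51, 0.11]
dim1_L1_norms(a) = [1.65, 2.68, 1.07]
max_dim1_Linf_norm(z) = 0.53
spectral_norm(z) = 0.75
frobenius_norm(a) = 2.37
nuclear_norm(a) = 3.16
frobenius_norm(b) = 0.63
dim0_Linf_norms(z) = [0.39, 0.29, 0.53]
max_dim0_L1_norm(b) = 0.77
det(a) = -0.01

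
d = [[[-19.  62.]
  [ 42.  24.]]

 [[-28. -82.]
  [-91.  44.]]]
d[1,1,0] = -91.0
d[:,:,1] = [[62.0, 24.0], [-82.0, 44.0]]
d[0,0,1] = 62.0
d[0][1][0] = 42.0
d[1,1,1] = 44.0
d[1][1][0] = -91.0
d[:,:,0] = [[-19.0, 42.0], [-28.0, -91.0]]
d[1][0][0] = -28.0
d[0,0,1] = 62.0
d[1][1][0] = -91.0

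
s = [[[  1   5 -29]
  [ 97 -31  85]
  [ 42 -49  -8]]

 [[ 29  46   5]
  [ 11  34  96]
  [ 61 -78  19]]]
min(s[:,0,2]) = -29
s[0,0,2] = -29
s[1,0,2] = 5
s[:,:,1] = [[5, -31, -49], [46, 34, -78]]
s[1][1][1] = 34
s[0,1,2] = 85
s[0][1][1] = -31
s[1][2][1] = -78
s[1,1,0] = 11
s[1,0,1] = 46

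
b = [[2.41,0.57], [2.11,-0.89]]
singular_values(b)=[3.21, 1.04]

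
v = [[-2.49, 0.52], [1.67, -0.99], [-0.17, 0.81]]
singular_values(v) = [3.19, 0.87]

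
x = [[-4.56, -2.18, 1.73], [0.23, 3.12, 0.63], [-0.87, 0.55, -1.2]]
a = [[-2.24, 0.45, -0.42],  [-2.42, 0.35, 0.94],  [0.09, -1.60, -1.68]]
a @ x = [[10.68, 6.06, -3.09], [10.3, 6.88, -5.09], [0.68, -6.11, 1.16]]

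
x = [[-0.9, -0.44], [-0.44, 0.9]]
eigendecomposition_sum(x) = [[-0.95, -0.22], [-0.22, -0.05]] + [[0.05, -0.22], [-0.22, 0.95]]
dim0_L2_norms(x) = [1.0, 1.0]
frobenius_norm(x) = 1.42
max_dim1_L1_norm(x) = 1.34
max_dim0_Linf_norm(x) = 0.9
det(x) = -1.00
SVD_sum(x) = [[-0.9,  0.0], [-0.44,  0.00]] + [[0.00, -0.44], [0.0, 0.90]]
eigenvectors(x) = [[-0.97, 0.23],[-0.23, -0.97]]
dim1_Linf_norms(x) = [0.9, 0.9]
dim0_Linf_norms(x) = [0.9, 0.9]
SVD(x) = [[-0.9, -0.44], [-0.44, 0.90]] @ diag([1.0017983829094554, 1.0017983829094554]) @ [[1.0, 0.0], [0.0, 1.00]]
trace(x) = 0.00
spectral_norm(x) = 1.00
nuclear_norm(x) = 2.00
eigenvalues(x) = [-1.0, 1.0]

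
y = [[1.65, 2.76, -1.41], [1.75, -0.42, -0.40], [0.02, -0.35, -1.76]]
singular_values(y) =[3.63, 1.84, 1.55]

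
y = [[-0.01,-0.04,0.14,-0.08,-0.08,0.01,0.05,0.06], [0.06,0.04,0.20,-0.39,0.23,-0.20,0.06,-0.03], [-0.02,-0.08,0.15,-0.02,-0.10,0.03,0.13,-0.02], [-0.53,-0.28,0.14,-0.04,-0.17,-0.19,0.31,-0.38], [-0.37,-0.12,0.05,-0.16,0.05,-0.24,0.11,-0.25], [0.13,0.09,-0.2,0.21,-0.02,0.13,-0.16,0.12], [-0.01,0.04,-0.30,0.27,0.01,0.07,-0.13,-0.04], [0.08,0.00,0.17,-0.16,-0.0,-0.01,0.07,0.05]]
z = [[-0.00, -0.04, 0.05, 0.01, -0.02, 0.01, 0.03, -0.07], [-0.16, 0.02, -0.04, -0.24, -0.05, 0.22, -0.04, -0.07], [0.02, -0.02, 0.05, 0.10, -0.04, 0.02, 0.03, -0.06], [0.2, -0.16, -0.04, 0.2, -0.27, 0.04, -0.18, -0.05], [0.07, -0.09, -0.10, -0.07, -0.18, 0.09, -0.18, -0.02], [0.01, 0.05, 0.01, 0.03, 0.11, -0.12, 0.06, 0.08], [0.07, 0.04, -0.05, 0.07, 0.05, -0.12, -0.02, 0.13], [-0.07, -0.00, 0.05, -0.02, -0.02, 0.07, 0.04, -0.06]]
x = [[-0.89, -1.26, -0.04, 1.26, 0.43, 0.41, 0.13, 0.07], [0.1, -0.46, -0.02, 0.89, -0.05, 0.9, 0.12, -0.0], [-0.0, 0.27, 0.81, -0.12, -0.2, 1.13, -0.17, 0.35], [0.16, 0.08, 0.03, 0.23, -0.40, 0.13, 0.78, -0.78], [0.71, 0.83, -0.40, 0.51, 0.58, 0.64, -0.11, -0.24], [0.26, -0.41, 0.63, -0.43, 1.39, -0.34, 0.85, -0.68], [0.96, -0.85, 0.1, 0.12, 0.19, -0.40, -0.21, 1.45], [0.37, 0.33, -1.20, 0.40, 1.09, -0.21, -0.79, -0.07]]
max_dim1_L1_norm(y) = 2.04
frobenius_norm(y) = 1.35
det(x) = -0.01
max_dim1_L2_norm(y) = 0.83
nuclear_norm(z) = 1.37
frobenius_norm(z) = 0.77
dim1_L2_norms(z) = [0.1, 0.38, 0.14, 0.47, 0.32, 0.2, 0.22, 0.14]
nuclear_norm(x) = 11.95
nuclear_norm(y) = 2.30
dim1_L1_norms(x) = [4.49, 2.54, 3.05, 2.59, 4.02, 4.99, 4.28, 4.46]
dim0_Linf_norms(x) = [0.96, 1.26, 1.2, 1.26, 1.39, 1.13, 0.85, 1.45]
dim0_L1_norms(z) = [0.6, 0.42, 0.39, 0.74, 0.74, 0.69, 0.58, 0.54]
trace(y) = 0.24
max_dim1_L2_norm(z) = 0.47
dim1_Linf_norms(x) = [1.26, 0.9, 1.13, 0.78, 0.83, 1.39, 1.45, 1.2]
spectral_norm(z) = 0.55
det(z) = -0.00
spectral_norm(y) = 1.07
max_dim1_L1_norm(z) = 1.14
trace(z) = -0.11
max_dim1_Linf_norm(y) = 0.53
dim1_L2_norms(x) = [2.08, 1.36, 1.49, 1.22, 1.56, 2.01, 2.0, 1.93]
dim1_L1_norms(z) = [0.23, 0.84, 0.34, 1.14, 0.8, 0.47, 0.55, 0.33]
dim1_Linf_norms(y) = [0.14, 0.39, 0.15, 0.53, 0.37, 0.21, 0.3, 0.17]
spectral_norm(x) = 2.37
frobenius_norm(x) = 4.91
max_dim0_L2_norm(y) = 0.67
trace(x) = -0.35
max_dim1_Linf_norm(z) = 0.27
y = z @ x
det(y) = 0.00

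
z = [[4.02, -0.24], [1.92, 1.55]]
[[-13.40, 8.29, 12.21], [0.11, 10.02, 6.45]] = z@[[-3.1, 2.28, 3.06],[3.91, 3.64, 0.37]]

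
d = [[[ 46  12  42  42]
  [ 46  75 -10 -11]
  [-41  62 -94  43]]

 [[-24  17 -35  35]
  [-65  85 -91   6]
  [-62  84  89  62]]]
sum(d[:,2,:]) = 143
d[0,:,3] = [42, -11, 43]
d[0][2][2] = -94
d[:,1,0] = [46, -65]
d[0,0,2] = 42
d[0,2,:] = [-41, 62, -94, 43]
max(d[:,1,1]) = 85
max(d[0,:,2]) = 42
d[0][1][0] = 46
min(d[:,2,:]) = -94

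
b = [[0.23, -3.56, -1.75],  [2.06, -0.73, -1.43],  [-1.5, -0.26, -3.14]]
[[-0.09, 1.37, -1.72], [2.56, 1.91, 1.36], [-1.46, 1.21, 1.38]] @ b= [[5.38, -0.23, 3.6], [2.48, -10.86, -11.48], [0.09, 3.96, -3.51]]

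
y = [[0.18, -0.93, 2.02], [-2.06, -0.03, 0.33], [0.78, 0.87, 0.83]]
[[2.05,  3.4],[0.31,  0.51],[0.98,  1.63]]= y @ [[0.02, 0.03], [0.1, 0.17], [1.06, 1.76]]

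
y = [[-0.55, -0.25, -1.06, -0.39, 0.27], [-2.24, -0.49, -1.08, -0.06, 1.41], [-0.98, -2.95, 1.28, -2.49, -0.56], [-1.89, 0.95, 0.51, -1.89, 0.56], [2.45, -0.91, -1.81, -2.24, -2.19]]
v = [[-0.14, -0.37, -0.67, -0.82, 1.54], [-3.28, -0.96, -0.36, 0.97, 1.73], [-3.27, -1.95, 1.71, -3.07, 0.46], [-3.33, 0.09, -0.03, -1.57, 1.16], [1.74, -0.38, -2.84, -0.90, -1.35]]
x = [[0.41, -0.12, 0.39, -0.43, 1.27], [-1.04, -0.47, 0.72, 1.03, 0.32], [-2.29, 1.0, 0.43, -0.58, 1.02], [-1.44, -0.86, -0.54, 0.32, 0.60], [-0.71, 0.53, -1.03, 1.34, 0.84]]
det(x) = 15.36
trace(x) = 1.53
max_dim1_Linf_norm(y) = 2.95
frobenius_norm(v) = 8.67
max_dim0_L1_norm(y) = 8.11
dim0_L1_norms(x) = [5.89, 2.98, 3.11, 3.7, 4.05]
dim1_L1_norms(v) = [3.54, 7.3, 10.46, 6.18, 7.21]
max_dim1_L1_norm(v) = 10.46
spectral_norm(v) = 7.07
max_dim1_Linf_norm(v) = 3.33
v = x + y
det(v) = -150.22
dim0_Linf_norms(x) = [2.29, 1.0, 1.03, 1.34, 1.27]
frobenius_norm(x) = 4.56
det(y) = 0.29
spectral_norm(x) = 3.36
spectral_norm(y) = 5.00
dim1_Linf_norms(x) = [1.27, 1.04, 2.29, 1.44, 1.34]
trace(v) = -2.31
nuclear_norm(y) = 14.22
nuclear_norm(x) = 9.37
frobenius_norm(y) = 7.52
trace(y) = -3.84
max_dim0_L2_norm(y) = 3.98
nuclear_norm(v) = 16.41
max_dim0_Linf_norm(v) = 3.33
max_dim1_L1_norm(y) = 9.6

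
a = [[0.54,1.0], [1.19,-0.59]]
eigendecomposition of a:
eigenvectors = [[0.83, -0.49], [0.55, 0.87]]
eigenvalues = [1.2, -1.25]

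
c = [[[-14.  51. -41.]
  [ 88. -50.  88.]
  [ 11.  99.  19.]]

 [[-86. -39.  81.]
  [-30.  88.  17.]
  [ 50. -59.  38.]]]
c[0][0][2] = -41.0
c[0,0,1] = 51.0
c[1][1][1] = 88.0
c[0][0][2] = -41.0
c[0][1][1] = -50.0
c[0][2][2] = 19.0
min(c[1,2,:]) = -59.0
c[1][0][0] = -86.0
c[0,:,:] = [[-14.0, 51.0, -41.0], [88.0, -50.0, 88.0], [11.0, 99.0, 19.0]]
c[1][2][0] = 50.0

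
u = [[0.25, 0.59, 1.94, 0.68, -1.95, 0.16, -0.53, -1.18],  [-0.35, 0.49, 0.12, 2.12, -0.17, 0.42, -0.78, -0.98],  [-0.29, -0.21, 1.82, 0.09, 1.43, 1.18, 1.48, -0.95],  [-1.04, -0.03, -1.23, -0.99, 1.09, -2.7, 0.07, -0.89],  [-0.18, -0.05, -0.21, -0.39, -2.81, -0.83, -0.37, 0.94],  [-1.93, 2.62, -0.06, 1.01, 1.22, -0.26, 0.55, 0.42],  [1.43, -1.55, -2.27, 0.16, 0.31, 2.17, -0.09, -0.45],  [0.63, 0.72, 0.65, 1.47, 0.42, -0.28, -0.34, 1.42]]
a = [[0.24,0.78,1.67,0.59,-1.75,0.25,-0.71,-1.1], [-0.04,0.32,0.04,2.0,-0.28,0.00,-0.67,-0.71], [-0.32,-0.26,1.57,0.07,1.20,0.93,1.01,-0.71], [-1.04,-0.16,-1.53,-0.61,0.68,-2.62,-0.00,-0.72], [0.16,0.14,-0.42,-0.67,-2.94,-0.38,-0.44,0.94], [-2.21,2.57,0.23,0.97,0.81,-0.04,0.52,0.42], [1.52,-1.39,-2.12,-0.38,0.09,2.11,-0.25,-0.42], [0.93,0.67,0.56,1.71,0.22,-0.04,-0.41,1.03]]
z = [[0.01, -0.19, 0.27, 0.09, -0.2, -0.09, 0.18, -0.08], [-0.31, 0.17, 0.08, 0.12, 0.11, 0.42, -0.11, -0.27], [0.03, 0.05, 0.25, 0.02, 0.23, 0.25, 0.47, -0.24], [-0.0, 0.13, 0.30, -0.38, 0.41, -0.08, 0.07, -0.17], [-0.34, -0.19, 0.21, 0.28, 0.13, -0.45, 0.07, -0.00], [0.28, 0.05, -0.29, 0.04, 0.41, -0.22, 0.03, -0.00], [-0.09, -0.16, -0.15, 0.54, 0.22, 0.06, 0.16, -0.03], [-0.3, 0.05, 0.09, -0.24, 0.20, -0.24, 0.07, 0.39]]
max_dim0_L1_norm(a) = 8.14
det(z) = 0.00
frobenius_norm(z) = 1.81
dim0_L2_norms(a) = [3.05, 3.13, 3.55, 3.03, 3.79, 3.52, 1.63, 2.24]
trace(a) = -0.68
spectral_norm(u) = 4.89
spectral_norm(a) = 4.89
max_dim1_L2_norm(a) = 3.69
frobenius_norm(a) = 8.69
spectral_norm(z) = 0.88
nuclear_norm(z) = 4.38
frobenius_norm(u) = 9.14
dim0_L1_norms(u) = [6.1, 6.26, 8.3, 6.91, 9.4, 8.0, 4.21, 7.23]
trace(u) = -0.17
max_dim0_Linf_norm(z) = 0.54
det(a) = 213.11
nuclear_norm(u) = 22.49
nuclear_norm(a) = 21.23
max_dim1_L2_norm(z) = 0.71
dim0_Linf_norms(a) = [2.21, 2.57, 2.12, 2.0, 2.94, 2.62, 1.01, 1.1]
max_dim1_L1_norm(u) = 8.43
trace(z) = 0.51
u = z + a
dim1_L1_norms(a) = [7.09, 4.06, 6.07, 7.36, 6.09, 7.77, 8.28, 5.57]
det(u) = 474.14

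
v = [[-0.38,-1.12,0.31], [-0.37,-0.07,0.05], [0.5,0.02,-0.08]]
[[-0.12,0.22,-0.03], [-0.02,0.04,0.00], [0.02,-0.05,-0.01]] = v @ [[0.04, -0.08, -0.01], [0.08, -0.14, 0.04], [-0.04, 0.09, 0.05]]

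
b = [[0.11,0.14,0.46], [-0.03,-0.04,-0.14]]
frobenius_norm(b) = 0.52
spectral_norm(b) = 0.52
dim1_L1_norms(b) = [0.71, 0.21]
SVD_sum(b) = [[0.11, 0.14, 0.46], [-0.03, -0.04, -0.14]] + [[0.0,0.00,-0.00], [0.00,0.0,-0.00]]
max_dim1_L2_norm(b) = 0.49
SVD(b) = [[-0.96, 0.29], [0.29, 0.96]] @ diag([0.5151550997717624, 0.003901689268173171]) @ [[-0.22, -0.28, -0.93], [0.77, 0.54, -0.34]]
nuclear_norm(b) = 0.52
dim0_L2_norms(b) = [0.11, 0.15, 0.48]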